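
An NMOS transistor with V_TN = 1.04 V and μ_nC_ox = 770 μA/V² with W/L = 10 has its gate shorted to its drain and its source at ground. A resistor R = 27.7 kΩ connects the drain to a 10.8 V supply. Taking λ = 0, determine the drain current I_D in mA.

I_D = 0.342 mA

With gate tied to drain, V_GS = V_DS ≥ V_GS − V_TN, so the device is in saturation.
k_n = μ_nC_ox · (W/L) = 7.7 mA/V².
KCL at the drain: ½ k_n (V_GS − V_TN)² = (V_DD − V_GS)/R.
Let x = V_GS − 1.04. Then 107 x² + x − 9.76 = 0, giving x = 0.298 V (positive root), so V_GS = 1.34 V.
I_D = (V_DD − V_GS)/R = (10.8 − 1.34) / 27.7 = 0.342 mA.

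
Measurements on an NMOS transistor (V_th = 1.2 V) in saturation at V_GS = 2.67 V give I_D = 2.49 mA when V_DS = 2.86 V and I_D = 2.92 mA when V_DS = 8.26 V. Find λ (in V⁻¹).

With V_GS fixed, I_D ∝ (1 + λ V_DS) in saturation, so I_D2/I_D1 = (1 + λ V_DS2)/(1 + λ V_DS1).
2.92/2.49 = 1.173 = (1 + 8.26 λ)/(1 + 2.86 λ).
Solving: λ (I_D1 V_DS2 − I_D2 V_DS1) = I_D2 − I_D1, so λ = (2.92 − 2.49) / (2.49 × 8.26 − 2.92 × 2.86) = 0.43 / 12.2 = 0.0352 V⁻¹.

λ = 0.0352 V⁻¹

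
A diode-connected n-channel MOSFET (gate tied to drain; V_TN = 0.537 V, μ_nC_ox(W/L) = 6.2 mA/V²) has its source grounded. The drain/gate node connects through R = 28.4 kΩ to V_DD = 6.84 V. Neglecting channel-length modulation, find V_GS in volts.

With gate tied to drain, V_GS = V_DS ≥ V_GS − V_TN, so the device is in saturation.
KCL at the drain: ½ k_n (V_GS − V_TN)² = (V_DD − V_GS)/R.
Let x = V_GS − 0.537. Then 88 x² + x − 6.303 = 0, giving x = 0.262 V (positive root), so V_GS = 0.799 V.
I_D = (V_DD − V_GS)/R = (6.84 − 0.799) / 28.4 = 0.213 mA.

V_GS = 0.799 V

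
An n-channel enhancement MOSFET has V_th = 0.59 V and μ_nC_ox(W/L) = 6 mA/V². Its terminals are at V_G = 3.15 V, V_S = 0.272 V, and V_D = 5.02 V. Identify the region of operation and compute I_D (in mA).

V_GS = V_G − V_S = 3.15 − 0.272 = 2.88 V; V_DS = V_D − V_S = 5.02 − 0.272 = 4.75 V.
V_ov = V_GS − V_th = 2.88 − 0.59 = 2.29 V.
Since V_DS = 4.75 V ≥ V_ov = 2.29 V, the device is in saturation.
I_D = ½ k_n V_ov² = 0.5 × 6 × 2.29² = 15.7 mA.

Saturation; I_D = 15.7 mA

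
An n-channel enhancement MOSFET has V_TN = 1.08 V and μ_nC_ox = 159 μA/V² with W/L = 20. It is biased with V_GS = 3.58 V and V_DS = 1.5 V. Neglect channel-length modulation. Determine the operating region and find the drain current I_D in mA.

k_n = μ_nC_ox · (W/L) = 3.18 mA/V².
V_ov = V_GS − V_TN = 3.58 − 1.08 = 2.5 V.
Since V_DS = 1.5 V < V_ov = 2.5 V, the device is in the triode region.
I_D = k_n [V_ov · V_DS − ½ V_DS²] = 3.18 × [2.5 × 1.5 − 0.5 × 1.5²] = 8.35 mA.

Triode; I_D = 8.35 mA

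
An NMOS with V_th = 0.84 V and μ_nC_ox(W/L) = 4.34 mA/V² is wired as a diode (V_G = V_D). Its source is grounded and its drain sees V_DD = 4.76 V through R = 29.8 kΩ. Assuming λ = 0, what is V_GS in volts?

With gate tied to drain, V_GS = V_DS ≥ V_GS − V_th, so the device is in saturation.
KCL at the drain: ½ k_n (V_GS − V_th)² = (V_DD − V_GS)/R.
Let x = V_GS − 0.84. Then 64.7 x² + x − 3.92 = 0, giving x = 0.239 V (positive root), so V_GS = 1.08 V.
I_D = (V_DD − V_GS)/R = (4.76 − 1.08) / 29.8 = 0.124 mA.

V_GS = 1.08 V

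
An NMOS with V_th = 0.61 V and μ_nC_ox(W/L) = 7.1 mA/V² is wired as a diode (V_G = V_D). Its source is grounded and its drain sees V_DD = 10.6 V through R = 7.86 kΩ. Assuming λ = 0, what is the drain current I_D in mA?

I_D = 1.20 mA

With gate tied to drain, V_GS = V_DS ≥ V_GS − V_th, so the device is in saturation.
KCL at the drain: ½ k_n (V_GS − V_th)² = (V_DD − V_GS)/R.
Let x = V_GS − 0.61. Then 27.9 x² + x − 9.99 = 0, giving x = 0.581 V (positive root), so V_GS = 1.19 V.
I_D = (V_DD − V_GS)/R = (10.6 − 1.19) / 7.86 = 1.2 mA.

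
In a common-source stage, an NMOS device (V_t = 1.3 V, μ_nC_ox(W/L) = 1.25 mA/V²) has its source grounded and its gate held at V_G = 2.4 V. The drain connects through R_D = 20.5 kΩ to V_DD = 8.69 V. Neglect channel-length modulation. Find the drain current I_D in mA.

V_GS = V_G = 2.4 V, so V_ov = 2.4 − 1.3 = 1.1 V.
Assume saturation: I_D = ½ k_n V_ov² = 0.5 × 1.25 × 1.1² = 0.756 mA, giving V_DS = V_DD − I_D R_D = 8.69 − 0.756 × 20.5 = -6.81 V.
But -6.81 V < V_ov = 1.1 V, so the device is actually in triode.
In triode I_D = k_n[V_ov V_DS − ½ V_DS²] and I_D = (V_DD − V_DS)/R_D. Equating: 12.8 V_DS² − 29.19 V_DS + 8.69 = 0, giving V_DS = 0.352 V (the root below V_ov).
I_D = (8.69 − 0.352) / 20.5 = 0.407 mA.

I_D = 0.407 mA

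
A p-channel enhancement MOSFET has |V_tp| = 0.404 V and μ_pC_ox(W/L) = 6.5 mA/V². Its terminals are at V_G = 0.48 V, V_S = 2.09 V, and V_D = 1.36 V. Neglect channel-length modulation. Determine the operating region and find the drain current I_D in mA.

Triode; I_D = 3.99 mA

V_SG = V_S − V_G = 2.09 − 0.48 = 1.61 V; V_SD = V_S − V_D = 2.09 − 1.36 = 0.73 V.
V_ov = V_SG − |V_tp| = 1.61 − 0.404 = 1.21 V.
Since V_SD = 0.73 V < V_ov = 1.21 V, the device is in the triode region.
I_D = k_p [V_ov · V_SD − ½ V_SD²] = 6.5 × [1.21 × 0.73 − 0.5 × 0.73²] = 3.99 mA.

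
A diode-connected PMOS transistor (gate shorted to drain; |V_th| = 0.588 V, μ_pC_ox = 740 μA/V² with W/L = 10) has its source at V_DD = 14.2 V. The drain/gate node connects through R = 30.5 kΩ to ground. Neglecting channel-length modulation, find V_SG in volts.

V_SG = 0.931 V

With gate tied to drain, V_SG = V_SD ≥ V_SG − |V_th|, so the device is in saturation.
k_p = μ_pC_ox · (W/L) = 7.4 mA/V².
KCL at the drain: ½ k_p (V_SG − |V_th|)² = (V_DD − V_SG)/R.
Let x = V_SG − 0.588. Then 113 x² + x − 13.61 = 0, giving x = 0.343 V (positive root), so V_SG = 0.931 V.
I_D = (V_DD − V_SG)/R = (14.2 − 0.931) / 30.5 = 0.435 mA.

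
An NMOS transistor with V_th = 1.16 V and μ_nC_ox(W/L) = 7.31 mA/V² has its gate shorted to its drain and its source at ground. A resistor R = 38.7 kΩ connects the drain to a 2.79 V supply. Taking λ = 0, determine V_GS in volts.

V_GS = 1.26 V

With gate tied to drain, V_GS = V_DS ≥ V_GS − V_th, so the device is in saturation.
KCL at the drain: ½ k_n (V_GS − V_th)² = (V_DD − V_GS)/R.
Let x = V_GS − 1.16. Then 141 x² + x − 1.63 = 0, giving x = 0.104 V (positive root), so V_GS = 1.26 V.
I_D = (V_DD − V_GS)/R = (2.79 − 1.26) / 38.7 = 0.0394 mA.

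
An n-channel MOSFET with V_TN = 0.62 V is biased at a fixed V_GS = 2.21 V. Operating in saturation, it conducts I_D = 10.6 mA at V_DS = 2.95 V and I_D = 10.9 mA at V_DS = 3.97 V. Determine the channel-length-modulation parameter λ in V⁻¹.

With V_GS fixed, I_D ∝ (1 + λ V_DS) in saturation, so I_D2/I_D1 = (1 + λ V_DS2)/(1 + λ V_DS1).
10.9/10.6 = 1.028 = (1 + 3.97 λ)/(1 + 2.95 λ).
Solving: λ (I_D1 V_DS2 − I_D2 V_DS1) = I_D2 − I_D1, so λ = (10.9 − 10.6) / (10.6 × 3.97 − 10.9 × 2.95) = 0.3 / 9.93 = 0.0302 V⁻¹.

λ = 0.0302 V⁻¹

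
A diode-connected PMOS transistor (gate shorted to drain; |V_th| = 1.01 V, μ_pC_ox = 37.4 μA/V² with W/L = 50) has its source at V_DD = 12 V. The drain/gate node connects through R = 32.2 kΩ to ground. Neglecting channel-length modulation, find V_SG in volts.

With gate tied to drain, V_SG = V_SD ≥ V_SG − |V_th|, so the device is in saturation.
k_p = μ_pC_ox · (W/L) = 1.87 mA/V².
KCL at the drain: ½ k_p (V_SG − |V_th|)² = (V_DD − V_SG)/R.
Let x = V_SG − 1.01. Then 30.1 x² + x − 10.99 = 0, giving x = 0.588 V (positive root), so V_SG = 1.6 V.
I_D = (V_DD − V_SG)/R = (12 − 1.6) / 32.2 = 0.323 mA.

V_SG = 1.60 V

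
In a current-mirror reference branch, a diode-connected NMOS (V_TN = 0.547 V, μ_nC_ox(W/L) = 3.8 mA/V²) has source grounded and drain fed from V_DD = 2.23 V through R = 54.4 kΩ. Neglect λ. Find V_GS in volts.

With gate tied to drain, V_GS = V_DS ≥ V_GS − V_TN, so the device is in saturation.
KCL at the drain: ½ k_n (V_GS − V_TN)² = (V_DD − V_GS)/R.
Let x = V_GS − 0.547. Then 103 x² + x − 1.683 = 0, giving x = 0.123 V (positive root), so V_GS = 0.67 V.
I_D = (V_DD − V_GS)/R = (2.23 − 0.67) / 54.4 = 0.0287 mA.

V_GS = 0.670 V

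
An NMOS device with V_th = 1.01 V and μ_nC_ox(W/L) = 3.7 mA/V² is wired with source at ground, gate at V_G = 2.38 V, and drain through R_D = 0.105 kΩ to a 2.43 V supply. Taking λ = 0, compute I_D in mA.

V_GS = V_G = 2.38 V, so V_ov = 2.38 − 1.01 = 1.37 V.
Assume saturation: I_D = ½ k_n V_ov² = 0.5 × 3.7 × 1.37² = 3.47 mA, giving V_DS = V_DD − I_D R_D = 2.43 − 3.47 × 0.105 = 2.07 V.
V_DS = 2.07 V ≥ V_ov = 1.37 V, confirming saturation.

I_D = 3.47 mA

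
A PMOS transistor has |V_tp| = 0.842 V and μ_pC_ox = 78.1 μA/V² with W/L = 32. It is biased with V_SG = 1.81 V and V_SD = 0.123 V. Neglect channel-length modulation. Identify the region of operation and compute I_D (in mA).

k_p = μ_pC_ox · (W/L) = 2.499 mA/V².
V_ov = V_SG − |V_tp| = 1.81 − 0.842 = 0.968 V.
Since V_SD = 0.123 V < V_ov = 0.968 V, the device is in the triode region.
I_D = k_p [V_ov · V_SD − ½ V_SD²] = 2.499 × [0.968 × 0.123 − 0.5 × 0.123²] = 0.279 mA.

Triode; I_D = 0.279 mA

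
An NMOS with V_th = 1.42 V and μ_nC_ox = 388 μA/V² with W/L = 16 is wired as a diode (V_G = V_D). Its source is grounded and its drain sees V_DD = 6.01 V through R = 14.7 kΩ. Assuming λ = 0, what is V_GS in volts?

With gate tied to drain, V_GS = V_DS ≥ V_GS − V_th, so the device is in saturation.
k_n = μ_nC_ox · (W/L) = 6.208 mA/V².
KCL at the drain: ½ k_n (V_GS − V_th)² = (V_DD − V_GS)/R.
Let x = V_GS − 1.42. Then 45.6 x² + x − 4.59 = 0, giving x = 0.306 V (positive root), so V_GS = 1.73 V.
I_D = (V_DD − V_GS)/R = (6.01 − 1.73) / 14.7 = 0.291 mA.

V_GS = 1.73 V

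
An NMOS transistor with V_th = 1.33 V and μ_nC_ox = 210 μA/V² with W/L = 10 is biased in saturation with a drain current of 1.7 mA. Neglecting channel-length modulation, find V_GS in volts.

k_n = μ_nC_ox · (W/L) = 2.1 mA/V².
In saturation I_D = ½ k_n (V_GS − V_th)², so V_GS − V_th = √(2 I_D / k_n) = √(2 × 1.7 / 2.1) = 1.27 V.
V_GS = 1.33 + 1.27 = 2.6 V.

V_GS = 2.60 V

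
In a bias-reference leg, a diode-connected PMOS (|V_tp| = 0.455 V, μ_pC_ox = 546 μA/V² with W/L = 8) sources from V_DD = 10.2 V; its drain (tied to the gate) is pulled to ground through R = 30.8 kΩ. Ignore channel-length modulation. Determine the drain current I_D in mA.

With gate tied to drain, V_SG = V_SD ≥ V_SG − |V_tp|, so the device is in saturation.
k_p = μ_pC_ox · (W/L) = 4.368 mA/V².
KCL at the drain: ½ k_p (V_SG − |V_tp|)² = (V_DD − V_SG)/R.
Let x = V_SG − 0.455. Then 67.3 x² + x − 9.745 = 0, giving x = 0.373 V (positive root), so V_SG = 0.828 V.
I_D = (V_DD − V_SG)/R = (10.2 − 0.828) / 30.8 = 0.304 mA.

I_D = 0.304 mA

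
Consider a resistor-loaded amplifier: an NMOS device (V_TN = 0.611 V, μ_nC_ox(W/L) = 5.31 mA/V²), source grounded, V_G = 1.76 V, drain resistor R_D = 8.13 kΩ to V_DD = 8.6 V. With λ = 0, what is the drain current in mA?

I_D = 1.04 mA

V_GS = V_G = 1.76 V, so V_ov = 1.76 − 0.611 = 1.15 V.
Assume saturation: I_D = ½ k_n V_ov² = 0.5 × 5.31 × 1.15² = 3.51 mA, giving V_DS = V_DD − I_D R_D = 8.6 − 3.51 × 8.13 = -19.9 V.
But -19.9 V < V_ov = 1.15 V, so the device is actually in triode.
In triode I_D = k_n[V_ov V_DS − ½ V_DS²] and I_D = (V_DD − V_DS)/R_D. Equating: 21.6 V_DS² − 50.6 V_DS + 8.6 = 0, giving V_DS = 0.184 V (the root below V_ov).
I_D = (8.6 − 0.184) / 8.13 = 1.04 mA.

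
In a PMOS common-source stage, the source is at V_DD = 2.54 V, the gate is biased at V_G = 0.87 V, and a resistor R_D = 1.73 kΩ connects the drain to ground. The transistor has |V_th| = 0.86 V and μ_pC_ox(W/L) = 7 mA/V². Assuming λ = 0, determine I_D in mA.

V_SG = V_DD − V_G = 2.54 − 0.87 = 1.67 V, so V_ov = 1.67 − 0.86 = 0.81 V.
Assume saturation: I_D = ½ k_p V_ov² = 0.5 × 7 × 0.81² = 2.3 mA, giving V_SD = V_DD − I_D R_D = 2.54 − 2.3 × 1.73 = -1.43 V.
But -1.43 V < V_ov = 0.81 V, so the device is actually in triode.
In triode I_D = k_p[V_ov V_SD − ½ V_SD²] and I_D = (V_DD − V_SD)/R_D. Equating: 6.05 V_SD² − 10.81 V_SD + 2.54 = 0, giving V_SD = 0.278 V (the root below V_ov).
I_D = (2.54 − 0.278) / 1.73 = 1.31 mA.

I_D = 1.31 mA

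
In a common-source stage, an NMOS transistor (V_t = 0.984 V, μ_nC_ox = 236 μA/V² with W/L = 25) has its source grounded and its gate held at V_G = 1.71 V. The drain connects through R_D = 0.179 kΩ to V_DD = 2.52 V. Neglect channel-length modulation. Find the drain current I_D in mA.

I_D = 1.55 mA

V_GS = V_G = 1.71 V, so V_ov = 1.71 − 0.984 = 0.726 V.
k_n = μ_nC_ox · (W/L) = 5.9 mA/V².
Assume saturation: I_D = ½ k_n V_ov² = 0.5 × 5.9 × 0.726² = 1.55 mA, giving V_DS = V_DD − I_D R_D = 2.52 − 1.55 × 0.179 = 2.24 V.
V_DS = 2.24 V ≥ V_ov = 0.726 V, confirming saturation.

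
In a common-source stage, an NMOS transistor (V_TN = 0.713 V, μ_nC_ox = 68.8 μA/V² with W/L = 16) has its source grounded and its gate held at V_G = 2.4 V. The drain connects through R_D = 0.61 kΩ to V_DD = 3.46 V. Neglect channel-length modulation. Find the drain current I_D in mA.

V_GS = V_G = 2.4 V, so V_ov = 2.4 − 0.713 = 1.69 V.
k_n = μ_nC_ox · (W/L) = 1.101 mA/V².
Assume saturation: I_D = ½ k_n V_ov² = 0.5 × 1.101 × 1.69² = 1.57 mA, giving V_DS = V_DD − I_D R_D = 3.46 − 1.57 × 0.61 = 2.5 V.
V_DS = 2.5 V ≥ V_ov = 1.69 V, confirming saturation.

I_D = 1.57 mA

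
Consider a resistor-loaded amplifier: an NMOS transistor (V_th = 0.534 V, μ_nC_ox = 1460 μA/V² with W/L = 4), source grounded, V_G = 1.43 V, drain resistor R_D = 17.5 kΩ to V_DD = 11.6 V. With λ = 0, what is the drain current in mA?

V_GS = V_G = 1.43 V, so V_ov = 1.43 − 0.534 = 0.896 V.
k_n = μ_nC_ox · (W/L) = 5.84 mA/V².
Assume saturation: I_D = ½ k_n V_ov² = 0.5 × 5.84 × 0.896² = 2.34 mA, giving V_DS = V_DD − I_D R_D = 11.6 − 2.34 × 17.5 = -29.4 V.
But -29.4 V < V_ov = 0.896 V, so the device is actually in triode.
In triode I_D = k_n[V_ov V_DS − ½ V_DS²] and I_D = (V_DD − V_DS)/R_D. Equating: 51.1 V_DS² − 92.57 V_DS + 11.6 = 0, giving V_DS = 0.135 V (the root below V_ov).
I_D = (11.6 − 0.135) / 17.5 = 0.655 mA.

I_D = 0.655 mA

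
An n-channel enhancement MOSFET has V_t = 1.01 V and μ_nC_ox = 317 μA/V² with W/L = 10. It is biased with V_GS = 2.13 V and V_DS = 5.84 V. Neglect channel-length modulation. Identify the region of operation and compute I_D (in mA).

k_n = μ_nC_ox · (W/L) = 3.17 mA/V².
V_ov = V_GS − V_t = 2.13 − 1.01 = 1.12 V.
Since V_DS = 5.84 V ≥ V_ov = 1.12 V, the device is in saturation.
I_D = ½ k_n V_ov² = 0.5 × 3.17 × 1.12² = 1.99 mA.

Saturation; I_D = 1.99 mA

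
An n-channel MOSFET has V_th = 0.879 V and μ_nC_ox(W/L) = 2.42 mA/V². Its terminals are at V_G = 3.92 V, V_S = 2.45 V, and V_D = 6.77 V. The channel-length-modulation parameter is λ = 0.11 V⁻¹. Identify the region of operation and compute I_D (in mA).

V_GS = V_G − V_S = 3.92 − 2.45 = 1.47 V; V_DS = V_D − V_S = 6.77 − 2.45 = 4.32 V.
V_ov = V_GS − V_th = 1.47 − 0.879 = 0.591 V.
Since V_DS = 4.32 V ≥ V_ov = 0.591 V, the device is in saturation.
I_D = ½ k_n V_ov² (1 + λ V_DS) = 0.5 × 2.42 × 0.591² × (1 + 0.11 × 4.32) = 0.623 mA.

Saturation; I_D = 0.623 mA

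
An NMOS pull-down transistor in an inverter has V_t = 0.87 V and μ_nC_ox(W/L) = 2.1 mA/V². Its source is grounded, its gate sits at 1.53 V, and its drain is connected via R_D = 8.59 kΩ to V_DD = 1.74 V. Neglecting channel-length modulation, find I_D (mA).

V_GS = V_G = 1.53 V, so V_ov = 1.53 − 0.87 = 0.66 V.
Assume saturation: I_D = ½ k_n V_ov² = 0.5 × 2.1 × 0.66² = 0.457 mA, giving V_DS = V_DD − I_D R_D = 1.74 − 0.457 × 8.59 = -2.19 V.
But -2.19 V < V_ov = 0.66 V, so the device is actually in triode.
In triode I_D = k_n[V_ov V_DS − ½ V_DS²] and I_D = (V_DD − V_DS)/R_D. Equating: 9.02 V_DS² − 12.91 V_DS + 1.74 = 0, giving V_DS = 0.151 V (the root below V_ov).
I_D = (1.74 − 0.151) / 8.59 = 0.185 mA.

I_D = 0.185 mA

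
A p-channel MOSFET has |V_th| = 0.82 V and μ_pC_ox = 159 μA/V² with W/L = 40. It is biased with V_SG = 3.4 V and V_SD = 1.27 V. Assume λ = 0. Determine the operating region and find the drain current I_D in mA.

k_p = μ_pC_ox · (W/L) = 6.36 mA/V².
V_ov = V_SG − |V_th| = 3.4 − 0.82 = 2.58 V.
Since V_SD = 1.27 V < V_ov = 2.58 V, the device is in the triode region.
I_D = k_p [V_ov · V_SD − ½ V_SD²] = 6.36 × [2.58 × 1.27 − 0.5 × 1.27²] = 15.7 mA.

Triode; I_D = 15.7 mA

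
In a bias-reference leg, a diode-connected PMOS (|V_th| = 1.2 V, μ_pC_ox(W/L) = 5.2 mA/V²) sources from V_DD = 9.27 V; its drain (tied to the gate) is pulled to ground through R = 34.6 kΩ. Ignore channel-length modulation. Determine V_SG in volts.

V_SG = 1.49 V

With gate tied to drain, V_SG = V_SD ≥ V_SG − |V_th|, so the device is in saturation.
KCL at the drain: ½ k_p (V_SG − |V_th|)² = (V_DD − V_SG)/R.
Let x = V_SG − 1.2. Then 90 x² + x − 8.07 = 0, giving x = 0.294 V (positive root), so V_SG = 1.49 V.
I_D = (V_DD − V_SG)/R = (9.27 − 1.49) / 34.6 = 0.225 mA.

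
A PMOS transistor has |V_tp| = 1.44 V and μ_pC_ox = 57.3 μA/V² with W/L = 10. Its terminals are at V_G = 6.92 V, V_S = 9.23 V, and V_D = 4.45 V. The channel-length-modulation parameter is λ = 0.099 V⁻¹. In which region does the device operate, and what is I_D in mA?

V_SG = V_S − V_G = 9.23 − 6.92 = 2.31 V; V_SD = V_S − V_D = 9.23 − 4.45 = 4.78 V.
k_p = μ_pC_ox · (W/L) = 0.573 mA/V².
V_ov = V_SG − |V_tp| = 2.31 − 1.44 = 0.87 V.
Since V_SD = 4.78 V ≥ V_ov = 0.87 V, the device is in saturation.
I_D = ½ k_p V_ov² (1 + λ V_SD) = 0.5 × 0.573 × 0.87² × (1 + 0.099 × 4.78) = 0.319 mA.

Saturation; I_D = 0.319 mA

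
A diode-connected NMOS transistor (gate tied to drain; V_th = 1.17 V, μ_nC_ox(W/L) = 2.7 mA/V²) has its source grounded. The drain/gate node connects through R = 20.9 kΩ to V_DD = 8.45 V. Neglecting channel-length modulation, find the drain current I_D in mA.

With gate tied to drain, V_GS = V_DS ≥ V_GS − V_th, so the device is in saturation.
KCL at the drain: ½ k_n (V_GS − V_th)² = (V_DD − V_GS)/R.
Let x = V_GS − 1.17. Then 28.2 x² + x − 7.28 = 0, giving x = 0.491 V (positive root), so V_GS = 1.66 V.
I_D = (V_DD − V_GS)/R = (8.45 − 1.66) / 20.9 = 0.325 mA.

I_D = 0.325 mA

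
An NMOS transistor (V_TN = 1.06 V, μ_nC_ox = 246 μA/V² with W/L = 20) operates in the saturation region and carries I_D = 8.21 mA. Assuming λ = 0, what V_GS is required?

V_GS = 2.89 V

k_n = μ_nC_ox · (W/L) = 4.92 mA/V².
In saturation I_D = ½ k_n (V_GS − V_TN)², so V_GS − V_TN = √(2 I_D / k_n) = √(2 × 8.21 / 4.92) = 1.83 V.
V_GS = 1.06 + 1.83 = 2.89 V.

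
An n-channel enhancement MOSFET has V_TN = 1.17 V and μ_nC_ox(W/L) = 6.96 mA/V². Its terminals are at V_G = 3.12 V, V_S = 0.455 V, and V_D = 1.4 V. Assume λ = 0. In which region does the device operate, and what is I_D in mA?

V_GS = V_G − V_S = 3.12 − 0.455 = 2.67 V; V_DS = V_D − V_S = 1.4 − 0.455 = 0.945 V.
V_ov = V_GS − V_TN = 2.67 − 1.17 = 1.5 V.
Since V_DS = 0.945 V < V_ov = 1.5 V, the device is in the triode region.
I_D = k_n [V_ov · V_DS − ½ V_DS²] = 6.96 × [1.5 × 0.945 − 0.5 × 0.945²] = 6.73 mA.

Triode; I_D = 6.73 mA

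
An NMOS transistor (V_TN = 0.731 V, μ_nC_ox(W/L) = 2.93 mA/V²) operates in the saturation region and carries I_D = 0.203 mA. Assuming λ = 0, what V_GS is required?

V_GS = 1.10 V

In saturation I_D = ½ k_n (V_GS − V_TN)², so V_GS − V_TN = √(2 I_D / k_n) = √(2 × 0.203 / 2.93) = 0.372 V.
V_GS = 0.731 + 0.372 = 1.1 V.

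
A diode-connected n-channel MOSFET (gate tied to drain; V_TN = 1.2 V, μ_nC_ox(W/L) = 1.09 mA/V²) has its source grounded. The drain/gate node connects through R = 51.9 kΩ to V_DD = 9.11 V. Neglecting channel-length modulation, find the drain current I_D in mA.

With gate tied to drain, V_GS = V_DS ≥ V_GS − V_TN, so the device is in saturation.
KCL at the drain: ½ k_n (V_GS − V_TN)² = (V_DD − V_GS)/R.
Let x = V_GS − 1.2. Then 28.3 x² + x − 7.91 = 0, giving x = 0.511 V (positive root), so V_GS = 1.71 V.
I_D = (V_DD − V_GS)/R = (9.11 − 1.71) / 51.9 = 0.143 mA.

I_D = 0.143 mA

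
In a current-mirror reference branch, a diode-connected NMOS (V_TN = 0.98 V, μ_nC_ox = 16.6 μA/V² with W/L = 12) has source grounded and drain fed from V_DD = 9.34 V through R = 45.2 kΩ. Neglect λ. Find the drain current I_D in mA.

With gate tied to drain, V_GS = V_DS ≥ V_GS − V_TN, so the device is in saturation.
k_n = μ_nC_ox · (W/L) = 0.1992 mA/V².
KCL at the drain: ½ k_n (V_GS − V_TN)² = (V_DD − V_GS)/R.
Let x = V_GS − 0.98. Then 4.5 x² + x − 8.36 = 0, giving x = 1.26 V (positive root), so V_GS = 2.24 V.
I_D = (V_DD − V_GS)/R = (9.34 − 2.24) / 45.2 = 0.157 mA.

I_D = 0.157 mA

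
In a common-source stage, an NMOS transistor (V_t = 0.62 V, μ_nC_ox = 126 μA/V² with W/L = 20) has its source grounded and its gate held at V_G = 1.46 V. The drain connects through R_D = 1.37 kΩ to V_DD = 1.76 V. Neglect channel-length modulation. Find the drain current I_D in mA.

V_GS = V_G = 1.46 V, so V_ov = 1.46 − 0.62 = 0.84 V.
k_n = μ_nC_ox · (W/L) = 2.52 mA/V².
Assume saturation: I_D = ½ k_n V_ov² = 0.5 × 2.52 × 0.84² = 0.889 mA, giving V_DS = V_DD − I_D R_D = 1.76 − 0.889 × 1.37 = 0.542 V.
But 0.542 V < V_ov = 0.84 V, so the device is actually in triode.
In triode I_D = k_n[V_ov V_DS − ½ V_DS²] and I_D = (V_DD − V_DS)/R_D. Equating: 1.73 V_DS² − 3.9 V_DS + 1.76 = 0, giving V_DS = 0.623 V (the root below V_ov).
I_D = (1.76 − 0.623) / 1.37 = 0.83 mA.

I_D = 0.830 mA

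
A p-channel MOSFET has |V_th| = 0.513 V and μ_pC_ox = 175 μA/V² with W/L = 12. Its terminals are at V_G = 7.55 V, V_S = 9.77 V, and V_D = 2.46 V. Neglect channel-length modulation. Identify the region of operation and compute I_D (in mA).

V_SG = V_S − V_G = 9.77 − 7.55 = 2.22 V; V_SD = V_S − V_D = 9.77 − 2.46 = 7.31 V.
k_p = μ_pC_ox · (W/L) = 2.1 mA/V².
V_ov = V_SG − |V_th| = 2.22 − 0.513 = 1.71 V.
Since V_SD = 7.31 V ≥ V_ov = 1.71 V, the device is in saturation.
I_D = ½ k_p V_ov² = 0.5 × 2.1 × 1.71² = 3.06 mA.

Saturation; I_D = 3.06 mA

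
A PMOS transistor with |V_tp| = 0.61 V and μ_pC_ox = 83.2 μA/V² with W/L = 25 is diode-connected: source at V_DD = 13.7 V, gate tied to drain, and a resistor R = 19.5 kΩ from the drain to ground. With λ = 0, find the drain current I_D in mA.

I_D = 0.631 mA

With gate tied to drain, V_SG = V_SD ≥ V_SG − |V_tp|, so the device is in saturation.
k_p = μ_pC_ox · (W/L) = 2.08 mA/V².
KCL at the drain: ½ k_p (V_SG − |V_tp|)² = (V_DD − V_SG)/R.
Let x = V_SG − 0.61. Then 20.3 x² + x − 13.09 = 0, giving x = 0.779 V (positive root), so V_SG = 1.39 V.
I_D = (V_DD − V_SG)/R = (13.7 − 1.39) / 19.5 = 0.631 mA.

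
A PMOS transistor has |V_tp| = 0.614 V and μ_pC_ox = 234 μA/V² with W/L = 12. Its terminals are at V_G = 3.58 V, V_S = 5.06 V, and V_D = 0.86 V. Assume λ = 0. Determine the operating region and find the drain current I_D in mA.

V_SG = V_S − V_G = 5.06 − 3.58 = 1.48 V; V_SD = V_S − V_D = 5.06 − 0.86 = 4.2 V.
k_p = μ_pC_ox · (W/L) = 2.808 mA/V².
V_ov = V_SG − |V_tp| = 1.48 − 0.614 = 0.866 V.
Since V_SD = 4.2 V ≥ V_ov = 0.866 V, the device is in saturation.
I_D = ½ k_p V_ov² = 0.5 × 2.808 × 0.866² = 1.05 mA.

Saturation; I_D = 1.05 mA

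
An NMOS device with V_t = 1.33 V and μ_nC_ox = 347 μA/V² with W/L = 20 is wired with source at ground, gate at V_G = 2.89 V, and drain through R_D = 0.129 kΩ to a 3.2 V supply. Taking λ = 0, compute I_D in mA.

I_D = 8.44 mA

V_GS = V_G = 2.89 V, so V_ov = 2.89 − 1.33 = 1.56 V.
k_n = μ_nC_ox · (W/L) = 6.94 mA/V².
Assume saturation: I_D = ½ k_n V_ov² = 0.5 × 6.94 × 1.56² = 8.44 mA, giving V_DS = V_DD − I_D R_D = 3.2 − 8.44 × 0.129 = 2.11 V.
V_DS = 2.11 V ≥ V_ov = 1.56 V, confirming saturation.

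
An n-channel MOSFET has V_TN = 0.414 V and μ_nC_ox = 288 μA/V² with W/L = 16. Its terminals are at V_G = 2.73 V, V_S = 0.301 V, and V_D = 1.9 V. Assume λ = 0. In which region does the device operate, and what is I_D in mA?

Triode; I_D = 8.96 mA

V_GS = V_G − V_S = 2.73 − 0.301 = 2.43 V; V_DS = V_D − V_S = 1.9 − 0.301 = 1.6 V.
k_n = μ_nC_ox · (W/L) = 4.608 mA/V².
V_ov = V_GS − V_TN = 2.43 − 0.414 = 2.01 V.
Since V_DS = 1.6 V < V_ov = 2.01 V, the device is in the triode region.
I_D = k_n [V_ov · V_DS − ½ V_DS²] = 4.608 × [2.01 × 1.6 − 0.5 × 1.6²] = 8.96 mA.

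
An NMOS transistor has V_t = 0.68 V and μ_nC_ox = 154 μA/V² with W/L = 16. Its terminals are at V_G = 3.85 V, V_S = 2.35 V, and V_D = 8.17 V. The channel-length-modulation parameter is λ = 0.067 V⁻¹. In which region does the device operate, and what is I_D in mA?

Saturation; I_D = 1.15 mA

V_GS = V_G − V_S = 3.85 − 2.35 = 1.5 V; V_DS = V_D − V_S = 8.17 − 2.35 = 5.82 V.
k_n = μ_nC_ox · (W/L) = 2.464 mA/V².
V_ov = V_GS − V_t = 1.5 − 0.68 = 0.82 V.
Since V_DS = 5.82 V ≥ V_ov = 0.82 V, the device is in saturation.
I_D = ½ k_n V_ov² (1 + λ V_DS) = 0.5 × 2.464 × 0.82² × (1 + 0.067 × 5.82) = 1.15 mA.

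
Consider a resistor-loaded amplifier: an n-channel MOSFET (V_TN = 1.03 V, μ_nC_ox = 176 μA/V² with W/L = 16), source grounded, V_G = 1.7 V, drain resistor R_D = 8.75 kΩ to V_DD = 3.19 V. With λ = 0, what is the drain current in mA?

I_D = 0.340 mA

V_GS = V_G = 1.7 V, so V_ov = 1.7 − 1.03 = 0.67 V.
k_n = μ_nC_ox · (W/L) = 2.816 mA/V².
Assume saturation: I_D = ½ k_n V_ov² = 0.5 × 2.816 × 0.67² = 0.632 mA, giving V_DS = V_DD − I_D R_D = 3.19 − 0.632 × 8.75 = -2.34 V.
But -2.34 V < V_ov = 0.67 V, so the device is actually in triode.
In triode I_D = k_n[V_ov V_DS − ½ V_DS²] and I_D = (V_DD − V_DS)/R_D. Equating: 12.3 V_DS² − 17.51 V_DS + 3.19 = 0, giving V_DS = 0.215 V (the root below V_ov).
I_D = (3.19 − 0.215) / 8.75 = 0.34 mA.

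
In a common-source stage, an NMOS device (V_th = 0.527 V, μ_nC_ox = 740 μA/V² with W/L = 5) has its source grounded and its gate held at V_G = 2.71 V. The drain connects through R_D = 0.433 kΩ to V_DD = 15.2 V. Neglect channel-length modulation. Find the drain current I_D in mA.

I_D = 8.82 mA

V_GS = V_G = 2.71 V, so V_ov = 2.71 − 0.527 = 2.18 V.
k_n = μ_nC_ox · (W/L) = 3.7 mA/V².
Assume saturation: I_D = ½ k_n V_ov² = 0.5 × 3.7 × 2.18² = 8.82 mA, giving V_DS = V_DD − I_D R_D = 15.2 − 8.82 × 0.433 = 11.4 V.
V_DS = 11.4 V ≥ V_ov = 2.18 V, confirming saturation.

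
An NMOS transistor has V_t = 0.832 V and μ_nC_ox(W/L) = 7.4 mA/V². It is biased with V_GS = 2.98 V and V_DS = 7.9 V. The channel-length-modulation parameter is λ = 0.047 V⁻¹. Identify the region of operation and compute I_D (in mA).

V_ov = V_GS − V_t = 2.98 − 0.832 = 2.15 V.
Since V_DS = 7.9 V ≥ V_ov = 2.15 V, the device is in saturation.
I_D = ½ k_n V_ov² (1 + λ V_DS) = 0.5 × 7.4 × 2.15² × (1 + 0.047 × 7.9) = 23.4 mA.

Saturation; I_D = 23.4 mA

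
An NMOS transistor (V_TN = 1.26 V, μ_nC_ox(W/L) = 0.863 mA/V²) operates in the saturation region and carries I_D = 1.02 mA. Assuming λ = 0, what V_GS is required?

In saturation I_D = ½ k_n (V_GS − V_TN)², so V_GS − V_TN = √(2 I_D / k_n) = √(2 × 1.02 / 0.863) = 1.54 V.
V_GS = 1.26 + 1.54 = 2.8 V.

V_GS = 2.80 V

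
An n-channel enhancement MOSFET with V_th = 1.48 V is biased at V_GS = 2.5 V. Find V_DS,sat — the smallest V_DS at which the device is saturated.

V_DS,sat = 1.02 V

The boundary between triode and saturation is V_DS = V_GS − V_th = V_ov.
V_ov = 2.5 − 1.48 = 1.02 V.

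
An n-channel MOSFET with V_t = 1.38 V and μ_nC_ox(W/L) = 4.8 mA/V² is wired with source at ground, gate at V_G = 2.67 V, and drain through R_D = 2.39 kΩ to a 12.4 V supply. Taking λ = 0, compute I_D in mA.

V_GS = V_G = 2.67 V, so V_ov = 2.67 − 1.38 = 1.29 V.
Assume saturation: I_D = ½ k_n V_ov² = 0.5 × 4.8 × 1.29² = 3.99 mA, giving V_DS = V_DD − I_D R_D = 12.4 − 3.99 × 2.39 = 2.85 V.
V_DS = 2.85 V ≥ V_ov = 1.29 V, confirming saturation.

I_D = 3.99 mA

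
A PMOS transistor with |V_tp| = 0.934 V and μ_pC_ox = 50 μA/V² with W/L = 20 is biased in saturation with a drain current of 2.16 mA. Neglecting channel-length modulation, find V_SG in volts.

V_SG = 3.01 V

k_p = μ_pC_ox · (W/L) = 1 mA/V².
In saturation I_D = ½ k_p (V_SG − |V_tp|)², so V_SG − |V_tp| = √(2 I_D / k_p) = √(2 × 2.16 / 1) = 2.08 V.
V_SG = 0.934 + 2.08 = 3.01 V.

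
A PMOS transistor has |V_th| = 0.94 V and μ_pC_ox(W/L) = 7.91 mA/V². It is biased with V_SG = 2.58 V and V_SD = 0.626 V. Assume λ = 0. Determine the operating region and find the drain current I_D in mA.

V_ov = V_SG − |V_th| = 2.58 − 0.94 = 1.64 V.
Since V_SD = 0.626 V < V_ov = 1.64 V, the device is in the triode region.
I_D = k_p [V_ov · V_SD − ½ V_SD²] = 7.91 × [1.64 × 0.626 − 0.5 × 0.626²] = 6.57 mA.

Triode; I_D = 6.57 mA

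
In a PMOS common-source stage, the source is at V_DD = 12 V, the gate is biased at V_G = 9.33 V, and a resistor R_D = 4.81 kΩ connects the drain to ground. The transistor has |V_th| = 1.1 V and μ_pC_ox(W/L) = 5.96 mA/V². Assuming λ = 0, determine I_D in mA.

I_D = 2.44 mA

V_SG = V_DD − V_G = 12 − 9.33 = 2.67 V, so V_ov = 2.67 − 1.1 = 1.57 V.
Assume saturation: I_D = ½ k_p V_ov² = 0.5 × 5.96 × 1.57² = 7.35 mA, giving V_SD = V_DD − I_D R_D = 12 − 7.35 × 4.81 = -23.3 V.
But -23.3 V < V_ov = 1.57 V, so the device is actually in triode.
In triode I_D = k_p[V_ov V_SD − ½ V_SD²] and I_D = (V_DD − V_SD)/R_D. Equating: 14.3 V_SD² − 46.01 V_SD + 12 = 0, giving V_SD = 0.286 V (the root below V_ov).
I_D = (12 − 0.286) / 4.81 = 2.44 mA.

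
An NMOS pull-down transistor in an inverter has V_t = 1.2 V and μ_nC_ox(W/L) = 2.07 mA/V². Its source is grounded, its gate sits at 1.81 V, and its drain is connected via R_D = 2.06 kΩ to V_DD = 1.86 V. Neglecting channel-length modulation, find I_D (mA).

I_D = 0.385 mA

V_GS = V_G = 1.81 V, so V_ov = 1.81 − 1.2 = 0.61 V.
Assume saturation: I_D = ½ k_n V_ov² = 0.5 × 2.07 × 0.61² = 0.385 mA, giving V_DS = V_DD − I_D R_D = 1.86 − 0.385 × 2.06 = 1.07 V.
V_DS = 1.07 V ≥ V_ov = 0.61 V, confirming saturation.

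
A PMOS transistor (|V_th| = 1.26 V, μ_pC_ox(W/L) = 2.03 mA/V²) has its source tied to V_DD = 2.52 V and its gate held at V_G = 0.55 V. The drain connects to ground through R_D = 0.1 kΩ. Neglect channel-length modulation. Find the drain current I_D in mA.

V_SG = V_DD − V_G = 2.52 − 0.55 = 1.97 V, so V_ov = 1.97 − 1.26 = 0.71 V.
Assume saturation: I_D = ½ k_p V_ov² = 0.5 × 2.03 × 0.71² = 0.512 mA, giving V_SD = V_DD − I_D R_D = 2.52 − 0.512 × 0.1 = 2.47 V.
V_SD = 2.47 V ≥ V_ov = 0.71 V, confirming saturation.

I_D = 0.512 mA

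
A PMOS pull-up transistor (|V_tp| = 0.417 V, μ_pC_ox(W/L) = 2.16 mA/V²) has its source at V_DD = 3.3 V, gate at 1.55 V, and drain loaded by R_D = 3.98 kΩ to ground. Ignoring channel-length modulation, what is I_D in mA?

V_SG = V_DD − V_G = 3.3 − 1.55 = 1.75 V, so V_ov = 1.75 − 0.417 = 1.33 V.
Assume saturation: I_D = ½ k_p V_ov² = 0.5 × 2.16 × 1.33² = 1.92 mA, giving V_SD = V_DD − I_D R_D = 3.3 − 1.92 × 3.98 = -4.34 V.
But -4.34 V < V_ov = 1.33 V, so the device is actually in triode.
In triode I_D = k_p[V_ov V_SD − ½ V_SD²] and I_D = (V_DD − V_SD)/R_D. Equating: 4.3 V_SD² − 12.46 V_SD + 3.3 = 0, giving V_SD = 0.295 V (the root below V_ov).
I_D = (3.3 − 0.295) / 3.98 = 0.755 mA.

I_D = 0.755 mA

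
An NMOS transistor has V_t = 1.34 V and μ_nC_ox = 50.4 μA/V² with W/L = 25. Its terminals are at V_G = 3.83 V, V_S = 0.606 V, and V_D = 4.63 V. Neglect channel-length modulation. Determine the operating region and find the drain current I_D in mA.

Saturation; I_D = 2.24 mA

V_GS = V_G − V_S = 3.83 − 0.606 = 3.22 V; V_DS = V_D − V_S = 4.63 − 0.606 = 4.02 V.
k_n = μ_nC_ox · (W/L) = 1.26 mA/V².
V_ov = V_GS − V_t = 3.22 − 1.34 = 1.88 V.
Since V_DS = 4.02 V ≥ V_ov = 1.88 V, the device is in saturation.
I_D = ½ k_n V_ov² = 0.5 × 1.26 × 1.88² = 2.24 mA.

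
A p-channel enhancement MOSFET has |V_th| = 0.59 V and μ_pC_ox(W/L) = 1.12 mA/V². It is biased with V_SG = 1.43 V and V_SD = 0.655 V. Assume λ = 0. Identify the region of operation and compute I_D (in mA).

V_ov = V_SG − |V_th| = 1.43 − 0.59 = 0.84 V.
Since V_SD = 0.655 V < V_ov = 0.84 V, the device is in the triode region.
I_D = k_p [V_ov · V_SD − ½ V_SD²] = 1.12 × [0.84 × 0.655 − 0.5 × 0.655²] = 0.376 mA.

Triode; I_D = 0.376 mA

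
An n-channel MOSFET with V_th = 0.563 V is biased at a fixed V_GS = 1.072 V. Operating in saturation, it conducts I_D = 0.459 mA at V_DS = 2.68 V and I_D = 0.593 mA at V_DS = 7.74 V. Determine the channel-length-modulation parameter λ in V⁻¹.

With V_GS fixed, I_D ∝ (1 + λ V_DS) in saturation, so I_D2/I_D1 = (1 + λ V_DS2)/(1 + λ V_DS1).
0.593/0.459 = 1.292 = (1 + 7.74 λ)/(1 + 2.68 λ).
Solving: λ (I_D1 V_DS2 − I_D2 V_DS1) = I_D2 − I_D1, so λ = (0.593 − 0.459) / (0.459 × 7.74 − 0.593 × 2.68) = 0.134 / 1.96 = 0.0682 V⁻¹.

λ = 0.0682 V⁻¹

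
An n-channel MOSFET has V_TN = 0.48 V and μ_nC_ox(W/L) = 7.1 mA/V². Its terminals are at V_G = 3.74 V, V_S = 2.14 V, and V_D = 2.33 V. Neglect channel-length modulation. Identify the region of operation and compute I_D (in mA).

Triode; I_D = 1.38 mA

V_GS = V_G − V_S = 3.74 − 2.14 = 1.6 V; V_DS = V_D − V_S = 2.33 − 2.14 = 0.19 V.
V_ov = V_GS − V_TN = 1.6 − 0.48 = 1.12 V.
Since V_DS = 0.19 V < V_ov = 1.12 V, the device is in the triode region.
I_D = k_n [V_ov · V_DS − ½ V_DS²] = 7.1 × [1.12 × 0.19 − 0.5 × 0.19²] = 1.38 mA.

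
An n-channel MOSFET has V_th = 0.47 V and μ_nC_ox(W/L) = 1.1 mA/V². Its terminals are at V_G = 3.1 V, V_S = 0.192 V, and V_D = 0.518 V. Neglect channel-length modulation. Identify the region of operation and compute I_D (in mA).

Triode; I_D = 0.816 mA

V_GS = V_G − V_S = 3.1 − 0.192 = 2.91 V; V_DS = V_D − V_S = 0.518 − 0.192 = 0.326 V.
V_ov = V_GS − V_th = 2.91 − 0.47 = 2.44 V.
Since V_DS = 0.326 V < V_ov = 2.44 V, the device is in the triode region.
I_D = k_n [V_ov · V_DS − ½ V_DS²] = 1.1 × [2.44 × 0.326 − 0.5 × 0.326²] = 0.816 mA.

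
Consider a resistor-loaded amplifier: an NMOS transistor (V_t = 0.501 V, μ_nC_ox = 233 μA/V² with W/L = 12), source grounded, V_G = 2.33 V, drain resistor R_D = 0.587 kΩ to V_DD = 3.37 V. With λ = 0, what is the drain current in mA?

V_GS = V_G = 2.33 V, so V_ov = 2.33 − 0.501 = 1.83 V.
k_n = μ_nC_ox · (W/L) = 2.796 mA/V².
Assume saturation: I_D = ½ k_n V_ov² = 0.5 × 2.796 × 1.83² = 4.68 mA, giving V_DS = V_DD − I_D R_D = 3.37 − 4.68 × 0.587 = 0.625 V.
But 0.625 V < V_ov = 1.83 V, so the device is actually in triode.
In triode I_D = k_n[V_ov V_DS − ½ V_DS²] and I_D = (V_DD − V_DS)/R_D. Equating: 0.821 V_DS² − 4.002 V_DS + 3.37 = 0, giving V_DS = 1.08 V (the root below V_ov).
I_D = (3.37 − 1.08) / 0.587 = 3.9 mA.

I_D = 3.90 mA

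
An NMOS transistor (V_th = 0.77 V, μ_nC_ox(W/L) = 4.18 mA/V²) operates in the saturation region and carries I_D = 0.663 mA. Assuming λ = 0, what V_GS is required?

V_GS = 1.33 V

In saturation I_D = ½ k_n (V_GS − V_th)², so V_GS − V_th = √(2 I_D / k_n) = √(2 × 0.663 / 4.18) = 0.563 V.
V_GS = 0.77 + 0.563 = 1.33 V.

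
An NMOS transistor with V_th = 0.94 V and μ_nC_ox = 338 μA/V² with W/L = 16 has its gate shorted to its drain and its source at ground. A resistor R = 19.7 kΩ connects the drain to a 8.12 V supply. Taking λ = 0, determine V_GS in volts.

With gate tied to drain, V_GS = V_DS ≥ V_GS − V_th, so the device is in saturation.
k_n = μ_nC_ox · (W/L) = 5.408 mA/V².
KCL at the drain: ½ k_n (V_GS − V_th)² = (V_DD − V_GS)/R.
Let x = V_GS − 0.94. Then 53.3 x² + x − 7.18 = 0, giving x = 0.358 V (positive root), so V_GS = 1.3 V.
I_D = (V_DD − V_GS)/R = (8.12 − 1.3) / 19.7 = 0.346 mA.

V_GS = 1.30 V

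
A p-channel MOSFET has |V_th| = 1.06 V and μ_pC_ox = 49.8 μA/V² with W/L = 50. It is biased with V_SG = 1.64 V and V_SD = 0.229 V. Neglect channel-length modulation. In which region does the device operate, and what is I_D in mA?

k_p = μ_pC_ox · (W/L) = 2.49 mA/V².
V_ov = V_SG − |V_th| = 1.64 − 1.06 = 0.58 V.
Since V_SD = 0.229 V < V_ov = 0.58 V, the device is in the triode region.
I_D = k_p [V_ov · V_SD − ½ V_SD²] = 2.49 × [0.58 × 0.229 − 0.5 × 0.229²] = 0.265 mA.

Triode; I_D = 0.265 mA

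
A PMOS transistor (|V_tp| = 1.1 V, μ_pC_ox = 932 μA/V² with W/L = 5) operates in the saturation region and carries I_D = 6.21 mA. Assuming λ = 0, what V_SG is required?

k_p = μ_pC_ox · (W/L) = 4.66 mA/V².
In saturation I_D = ½ k_p (V_SG − |V_tp|)², so V_SG − |V_tp| = √(2 I_D / k_p) = √(2 × 6.21 / 4.66) = 1.63 V.
V_SG = 1.1 + 1.63 = 2.73 V.

V_SG = 2.73 V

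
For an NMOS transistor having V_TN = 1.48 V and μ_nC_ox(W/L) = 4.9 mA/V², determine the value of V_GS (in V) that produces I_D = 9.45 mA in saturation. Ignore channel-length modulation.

In saturation I_D = ½ k_n (V_GS − V_TN)², so V_GS − V_TN = √(2 I_D / k_n) = √(2 × 9.45 / 4.9) = 1.96 V.
V_GS = 1.48 + 1.96 = 3.44 V.

V_GS = 3.44 V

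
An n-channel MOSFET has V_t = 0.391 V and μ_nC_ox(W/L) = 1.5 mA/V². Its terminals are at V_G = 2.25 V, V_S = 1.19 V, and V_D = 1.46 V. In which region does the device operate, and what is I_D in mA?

V_GS = V_G − V_S = 2.25 − 1.19 = 1.06 V; V_DS = V_D − V_S = 1.46 − 1.19 = 0.27 V.
V_ov = V_GS − V_t = 1.06 − 0.391 = 0.669 V.
Since V_DS = 0.27 V < V_ov = 0.669 V, the device is in the triode region.
I_D = k_n [V_ov · V_DS − ½ V_DS²] = 1.5 × [0.669 × 0.27 − 0.5 × 0.27²] = 0.216 mA.

Triode; I_D = 0.216 mA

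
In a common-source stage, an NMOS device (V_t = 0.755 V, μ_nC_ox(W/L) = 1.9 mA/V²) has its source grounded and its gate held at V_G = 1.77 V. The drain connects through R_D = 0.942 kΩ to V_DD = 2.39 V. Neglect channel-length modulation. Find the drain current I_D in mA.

I_D = 0.979 mA

V_GS = V_G = 1.77 V, so V_ov = 1.77 − 0.755 = 1.02 V.
Assume saturation: I_D = ½ k_n V_ov² = 0.5 × 1.9 × 1.02² = 0.979 mA, giving V_DS = V_DD − I_D R_D = 2.39 − 0.979 × 0.942 = 1.47 V.
V_DS = 1.47 V ≥ V_ov = 1.02 V, confirming saturation.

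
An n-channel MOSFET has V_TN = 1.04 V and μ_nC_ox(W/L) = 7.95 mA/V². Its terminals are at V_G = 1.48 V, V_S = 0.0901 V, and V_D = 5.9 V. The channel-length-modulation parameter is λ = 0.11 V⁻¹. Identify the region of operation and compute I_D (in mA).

V_GS = V_G − V_S = 1.48 − 0.0901 = 1.39 V; V_DS = V_D − V_S = 5.9 − 0.0901 = 5.81 V.
V_ov = V_GS − V_TN = 1.39 − 1.04 = 0.35 V.
Since V_DS = 5.81 V ≥ V_ov = 0.35 V, the device is in saturation.
I_D = ½ k_n V_ov² (1 + λ V_DS) = 0.5 × 7.95 × 0.35² × (1 + 0.11 × 5.81) = 0.798 mA.

Saturation; I_D = 0.798 mA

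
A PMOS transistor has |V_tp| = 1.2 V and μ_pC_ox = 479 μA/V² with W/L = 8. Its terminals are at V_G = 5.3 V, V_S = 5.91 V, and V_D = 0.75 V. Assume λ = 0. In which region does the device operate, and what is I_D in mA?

V_SG = V_S − V_G = 5.91 − 5.3 = 0.61 V; V_SD = V_S − V_D = 5.91 − 0.75 = 5.16 V.
V_SG = 0.61 V < |V_tp| = 1.2 V, so the transistor is in cutoff.

Cutoff; I_D = 0 mA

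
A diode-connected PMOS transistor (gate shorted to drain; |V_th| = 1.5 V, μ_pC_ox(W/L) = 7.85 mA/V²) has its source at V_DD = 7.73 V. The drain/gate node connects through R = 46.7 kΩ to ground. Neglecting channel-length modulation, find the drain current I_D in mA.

I_D = 0.130 mA

With gate tied to drain, V_SG = V_SD ≥ V_SG − |V_th|, so the device is in saturation.
KCL at the drain: ½ k_p (V_SG − |V_th|)² = (V_DD − V_SG)/R.
Let x = V_SG − 1.5. Then 183 x² + x − 6.23 = 0, giving x = 0.182 V (positive root), so V_SG = 1.68 V.
I_D = (V_DD − V_SG)/R = (7.73 − 1.68) / 46.7 = 0.13 mA.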